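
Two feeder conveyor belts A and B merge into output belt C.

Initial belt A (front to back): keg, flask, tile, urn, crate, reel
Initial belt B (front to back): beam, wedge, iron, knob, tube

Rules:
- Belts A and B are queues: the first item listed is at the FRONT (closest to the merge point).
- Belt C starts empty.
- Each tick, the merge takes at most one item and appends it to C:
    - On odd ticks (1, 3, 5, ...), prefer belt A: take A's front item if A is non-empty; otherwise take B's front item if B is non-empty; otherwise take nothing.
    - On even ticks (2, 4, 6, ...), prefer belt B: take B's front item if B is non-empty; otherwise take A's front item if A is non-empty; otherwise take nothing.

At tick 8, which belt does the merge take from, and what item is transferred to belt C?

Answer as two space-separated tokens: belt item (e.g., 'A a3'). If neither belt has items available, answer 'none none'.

Tick 1: prefer A, take keg from A; A=[flask,tile,urn,crate,reel] B=[beam,wedge,iron,knob,tube] C=[keg]
Tick 2: prefer B, take beam from B; A=[flask,tile,urn,crate,reel] B=[wedge,iron,knob,tube] C=[keg,beam]
Tick 3: prefer A, take flask from A; A=[tile,urn,crate,reel] B=[wedge,iron,knob,tube] C=[keg,beam,flask]
Tick 4: prefer B, take wedge from B; A=[tile,urn,crate,reel] B=[iron,knob,tube] C=[keg,beam,flask,wedge]
Tick 5: prefer A, take tile from A; A=[urn,crate,reel] B=[iron,knob,tube] C=[keg,beam,flask,wedge,tile]
Tick 6: prefer B, take iron from B; A=[urn,crate,reel] B=[knob,tube] C=[keg,beam,flask,wedge,tile,iron]
Tick 7: prefer A, take urn from A; A=[crate,reel] B=[knob,tube] C=[keg,beam,flask,wedge,tile,iron,urn]
Tick 8: prefer B, take knob from B; A=[crate,reel] B=[tube] C=[keg,beam,flask,wedge,tile,iron,urn,knob]

Answer: B knob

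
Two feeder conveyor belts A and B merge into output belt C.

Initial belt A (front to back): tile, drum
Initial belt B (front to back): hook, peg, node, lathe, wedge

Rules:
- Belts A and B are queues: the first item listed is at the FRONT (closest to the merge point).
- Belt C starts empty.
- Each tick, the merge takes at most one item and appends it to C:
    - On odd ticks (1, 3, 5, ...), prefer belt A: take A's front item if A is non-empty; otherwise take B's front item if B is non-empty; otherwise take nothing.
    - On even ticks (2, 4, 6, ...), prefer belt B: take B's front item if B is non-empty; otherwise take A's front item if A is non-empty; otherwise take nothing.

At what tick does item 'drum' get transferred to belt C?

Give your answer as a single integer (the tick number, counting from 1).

Answer: 3

Derivation:
Tick 1: prefer A, take tile from A; A=[drum] B=[hook,peg,node,lathe,wedge] C=[tile]
Tick 2: prefer B, take hook from B; A=[drum] B=[peg,node,lathe,wedge] C=[tile,hook]
Tick 3: prefer A, take drum from A; A=[-] B=[peg,node,lathe,wedge] C=[tile,hook,drum]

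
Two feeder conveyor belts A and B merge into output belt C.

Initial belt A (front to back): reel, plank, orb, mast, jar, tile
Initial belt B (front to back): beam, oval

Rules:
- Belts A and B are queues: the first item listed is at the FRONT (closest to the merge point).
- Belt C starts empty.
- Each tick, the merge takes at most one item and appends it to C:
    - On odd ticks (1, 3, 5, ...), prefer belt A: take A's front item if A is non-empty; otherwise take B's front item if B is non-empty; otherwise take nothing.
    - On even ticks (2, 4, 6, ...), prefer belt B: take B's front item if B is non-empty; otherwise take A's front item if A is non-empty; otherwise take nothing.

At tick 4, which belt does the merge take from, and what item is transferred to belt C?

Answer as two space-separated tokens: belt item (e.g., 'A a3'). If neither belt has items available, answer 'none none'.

Answer: B oval

Derivation:
Tick 1: prefer A, take reel from A; A=[plank,orb,mast,jar,tile] B=[beam,oval] C=[reel]
Tick 2: prefer B, take beam from B; A=[plank,orb,mast,jar,tile] B=[oval] C=[reel,beam]
Tick 3: prefer A, take plank from A; A=[orb,mast,jar,tile] B=[oval] C=[reel,beam,plank]
Tick 4: prefer B, take oval from B; A=[orb,mast,jar,tile] B=[-] C=[reel,beam,plank,oval]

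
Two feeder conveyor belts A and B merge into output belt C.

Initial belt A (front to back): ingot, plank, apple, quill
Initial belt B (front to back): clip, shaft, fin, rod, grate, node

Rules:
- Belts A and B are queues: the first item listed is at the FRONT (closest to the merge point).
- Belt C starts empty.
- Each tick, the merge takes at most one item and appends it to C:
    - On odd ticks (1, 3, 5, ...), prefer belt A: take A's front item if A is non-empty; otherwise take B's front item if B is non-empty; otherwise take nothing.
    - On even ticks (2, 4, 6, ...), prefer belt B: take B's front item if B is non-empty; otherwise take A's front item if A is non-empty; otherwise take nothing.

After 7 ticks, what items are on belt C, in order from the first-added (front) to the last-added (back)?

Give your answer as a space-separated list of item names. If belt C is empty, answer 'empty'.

Tick 1: prefer A, take ingot from A; A=[plank,apple,quill] B=[clip,shaft,fin,rod,grate,node] C=[ingot]
Tick 2: prefer B, take clip from B; A=[plank,apple,quill] B=[shaft,fin,rod,grate,node] C=[ingot,clip]
Tick 3: prefer A, take plank from A; A=[apple,quill] B=[shaft,fin,rod,grate,node] C=[ingot,clip,plank]
Tick 4: prefer B, take shaft from B; A=[apple,quill] B=[fin,rod,grate,node] C=[ingot,clip,plank,shaft]
Tick 5: prefer A, take apple from A; A=[quill] B=[fin,rod,grate,node] C=[ingot,clip,plank,shaft,apple]
Tick 6: prefer B, take fin from B; A=[quill] B=[rod,grate,node] C=[ingot,clip,plank,shaft,apple,fin]
Tick 7: prefer A, take quill from A; A=[-] B=[rod,grate,node] C=[ingot,clip,plank,shaft,apple,fin,quill]

Answer: ingot clip plank shaft apple fin quill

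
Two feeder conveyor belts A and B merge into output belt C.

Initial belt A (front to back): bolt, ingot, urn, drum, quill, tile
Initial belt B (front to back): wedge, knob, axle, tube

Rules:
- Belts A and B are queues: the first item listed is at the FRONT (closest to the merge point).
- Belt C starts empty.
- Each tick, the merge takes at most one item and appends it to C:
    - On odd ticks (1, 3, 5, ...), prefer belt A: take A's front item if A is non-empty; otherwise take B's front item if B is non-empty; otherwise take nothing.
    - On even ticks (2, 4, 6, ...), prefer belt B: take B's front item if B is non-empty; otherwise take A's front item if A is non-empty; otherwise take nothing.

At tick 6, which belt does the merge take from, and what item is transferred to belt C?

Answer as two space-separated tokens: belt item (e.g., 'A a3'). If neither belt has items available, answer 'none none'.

Tick 1: prefer A, take bolt from A; A=[ingot,urn,drum,quill,tile] B=[wedge,knob,axle,tube] C=[bolt]
Tick 2: prefer B, take wedge from B; A=[ingot,urn,drum,quill,tile] B=[knob,axle,tube] C=[bolt,wedge]
Tick 3: prefer A, take ingot from A; A=[urn,drum,quill,tile] B=[knob,axle,tube] C=[bolt,wedge,ingot]
Tick 4: prefer B, take knob from B; A=[urn,drum,quill,tile] B=[axle,tube] C=[bolt,wedge,ingot,knob]
Tick 5: prefer A, take urn from A; A=[drum,quill,tile] B=[axle,tube] C=[bolt,wedge,ingot,knob,urn]
Tick 6: prefer B, take axle from B; A=[drum,quill,tile] B=[tube] C=[bolt,wedge,ingot,knob,urn,axle]

Answer: B axle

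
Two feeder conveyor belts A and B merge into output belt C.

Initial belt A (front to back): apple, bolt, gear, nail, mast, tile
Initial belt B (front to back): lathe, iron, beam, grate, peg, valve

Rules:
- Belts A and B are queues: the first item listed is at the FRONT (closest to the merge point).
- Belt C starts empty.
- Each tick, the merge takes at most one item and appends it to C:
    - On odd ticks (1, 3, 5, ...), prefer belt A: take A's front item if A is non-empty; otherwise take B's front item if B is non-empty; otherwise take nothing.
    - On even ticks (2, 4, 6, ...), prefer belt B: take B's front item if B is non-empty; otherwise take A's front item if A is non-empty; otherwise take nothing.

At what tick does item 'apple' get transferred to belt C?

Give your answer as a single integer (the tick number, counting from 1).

Tick 1: prefer A, take apple from A; A=[bolt,gear,nail,mast,tile] B=[lathe,iron,beam,grate,peg,valve] C=[apple]

Answer: 1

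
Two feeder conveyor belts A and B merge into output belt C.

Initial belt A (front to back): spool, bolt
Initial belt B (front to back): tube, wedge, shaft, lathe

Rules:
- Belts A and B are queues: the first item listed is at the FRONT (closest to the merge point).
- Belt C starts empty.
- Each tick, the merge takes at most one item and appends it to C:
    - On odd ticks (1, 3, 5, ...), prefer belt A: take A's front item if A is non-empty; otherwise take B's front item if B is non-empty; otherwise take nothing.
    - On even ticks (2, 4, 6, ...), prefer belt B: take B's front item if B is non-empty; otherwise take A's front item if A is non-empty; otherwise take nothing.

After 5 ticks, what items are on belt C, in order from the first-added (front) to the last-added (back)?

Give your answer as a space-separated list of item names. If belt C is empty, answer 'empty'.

Tick 1: prefer A, take spool from A; A=[bolt] B=[tube,wedge,shaft,lathe] C=[spool]
Tick 2: prefer B, take tube from B; A=[bolt] B=[wedge,shaft,lathe] C=[spool,tube]
Tick 3: prefer A, take bolt from A; A=[-] B=[wedge,shaft,lathe] C=[spool,tube,bolt]
Tick 4: prefer B, take wedge from B; A=[-] B=[shaft,lathe] C=[spool,tube,bolt,wedge]
Tick 5: prefer A, take shaft from B; A=[-] B=[lathe] C=[spool,tube,bolt,wedge,shaft]

Answer: spool tube bolt wedge shaft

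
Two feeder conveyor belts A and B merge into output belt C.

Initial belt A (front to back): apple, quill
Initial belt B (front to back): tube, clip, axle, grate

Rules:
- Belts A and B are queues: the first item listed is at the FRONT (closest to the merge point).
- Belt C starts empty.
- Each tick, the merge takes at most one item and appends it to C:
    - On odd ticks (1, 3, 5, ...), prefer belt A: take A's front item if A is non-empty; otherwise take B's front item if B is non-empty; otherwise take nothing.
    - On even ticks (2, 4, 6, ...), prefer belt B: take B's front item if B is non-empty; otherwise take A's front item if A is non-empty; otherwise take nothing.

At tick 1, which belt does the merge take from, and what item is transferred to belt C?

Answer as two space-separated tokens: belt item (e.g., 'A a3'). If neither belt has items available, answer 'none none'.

Answer: A apple

Derivation:
Tick 1: prefer A, take apple from A; A=[quill] B=[tube,clip,axle,grate] C=[apple]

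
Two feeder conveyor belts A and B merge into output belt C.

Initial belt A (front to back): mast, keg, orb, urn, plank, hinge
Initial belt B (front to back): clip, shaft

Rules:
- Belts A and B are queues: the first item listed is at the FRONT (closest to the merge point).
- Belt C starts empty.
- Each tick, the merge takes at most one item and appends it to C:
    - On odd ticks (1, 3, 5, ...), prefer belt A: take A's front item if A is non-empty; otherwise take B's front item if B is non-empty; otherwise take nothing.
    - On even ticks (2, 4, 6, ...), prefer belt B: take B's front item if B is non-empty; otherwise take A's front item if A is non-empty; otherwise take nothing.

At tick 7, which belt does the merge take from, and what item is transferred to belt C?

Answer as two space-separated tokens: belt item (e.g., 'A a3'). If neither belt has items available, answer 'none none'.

Answer: A plank

Derivation:
Tick 1: prefer A, take mast from A; A=[keg,orb,urn,plank,hinge] B=[clip,shaft] C=[mast]
Tick 2: prefer B, take clip from B; A=[keg,orb,urn,plank,hinge] B=[shaft] C=[mast,clip]
Tick 3: prefer A, take keg from A; A=[orb,urn,plank,hinge] B=[shaft] C=[mast,clip,keg]
Tick 4: prefer B, take shaft from B; A=[orb,urn,plank,hinge] B=[-] C=[mast,clip,keg,shaft]
Tick 5: prefer A, take orb from A; A=[urn,plank,hinge] B=[-] C=[mast,clip,keg,shaft,orb]
Tick 6: prefer B, take urn from A; A=[plank,hinge] B=[-] C=[mast,clip,keg,shaft,orb,urn]
Tick 7: prefer A, take plank from A; A=[hinge] B=[-] C=[mast,clip,keg,shaft,orb,urn,plank]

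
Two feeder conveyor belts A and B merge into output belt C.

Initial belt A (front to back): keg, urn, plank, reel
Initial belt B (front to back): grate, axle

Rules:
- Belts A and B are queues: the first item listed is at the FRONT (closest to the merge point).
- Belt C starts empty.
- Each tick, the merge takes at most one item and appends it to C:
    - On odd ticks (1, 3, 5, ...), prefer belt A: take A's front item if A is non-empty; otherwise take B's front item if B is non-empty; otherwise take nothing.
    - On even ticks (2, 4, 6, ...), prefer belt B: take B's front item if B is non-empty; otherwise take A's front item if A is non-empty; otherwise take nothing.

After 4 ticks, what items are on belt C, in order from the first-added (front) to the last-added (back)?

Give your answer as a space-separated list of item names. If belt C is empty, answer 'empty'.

Tick 1: prefer A, take keg from A; A=[urn,plank,reel] B=[grate,axle] C=[keg]
Tick 2: prefer B, take grate from B; A=[urn,plank,reel] B=[axle] C=[keg,grate]
Tick 3: prefer A, take urn from A; A=[plank,reel] B=[axle] C=[keg,grate,urn]
Tick 4: prefer B, take axle from B; A=[plank,reel] B=[-] C=[keg,grate,urn,axle]

Answer: keg grate urn axle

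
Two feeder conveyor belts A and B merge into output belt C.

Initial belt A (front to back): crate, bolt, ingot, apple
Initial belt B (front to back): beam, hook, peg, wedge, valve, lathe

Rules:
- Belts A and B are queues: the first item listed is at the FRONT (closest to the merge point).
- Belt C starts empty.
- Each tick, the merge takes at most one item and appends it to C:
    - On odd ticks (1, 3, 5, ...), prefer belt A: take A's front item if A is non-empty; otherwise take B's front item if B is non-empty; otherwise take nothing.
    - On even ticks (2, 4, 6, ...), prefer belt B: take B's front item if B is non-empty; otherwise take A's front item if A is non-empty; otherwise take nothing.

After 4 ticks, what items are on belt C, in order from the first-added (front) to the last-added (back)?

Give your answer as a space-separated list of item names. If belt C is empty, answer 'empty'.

Tick 1: prefer A, take crate from A; A=[bolt,ingot,apple] B=[beam,hook,peg,wedge,valve,lathe] C=[crate]
Tick 2: prefer B, take beam from B; A=[bolt,ingot,apple] B=[hook,peg,wedge,valve,lathe] C=[crate,beam]
Tick 3: prefer A, take bolt from A; A=[ingot,apple] B=[hook,peg,wedge,valve,lathe] C=[crate,beam,bolt]
Tick 4: prefer B, take hook from B; A=[ingot,apple] B=[peg,wedge,valve,lathe] C=[crate,beam,bolt,hook]

Answer: crate beam bolt hook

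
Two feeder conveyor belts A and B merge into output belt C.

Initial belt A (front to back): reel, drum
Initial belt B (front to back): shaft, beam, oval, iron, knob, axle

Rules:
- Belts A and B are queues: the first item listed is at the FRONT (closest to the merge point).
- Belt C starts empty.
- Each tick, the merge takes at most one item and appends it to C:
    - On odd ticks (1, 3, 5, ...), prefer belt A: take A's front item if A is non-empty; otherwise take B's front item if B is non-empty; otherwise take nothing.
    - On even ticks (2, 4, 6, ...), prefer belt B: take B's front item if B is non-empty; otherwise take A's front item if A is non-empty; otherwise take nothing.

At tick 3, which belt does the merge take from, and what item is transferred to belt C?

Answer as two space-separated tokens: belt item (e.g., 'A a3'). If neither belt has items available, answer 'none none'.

Answer: A drum

Derivation:
Tick 1: prefer A, take reel from A; A=[drum] B=[shaft,beam,oval,iron,knob,axle] C=[reel]
Tick 2: prefer B, take shaft from B; A=[drum] B=[beam,oval,iron,knob,axle] C=[reel,shaft]
Tick 3: prefer A, take drum from A; A=[-] B=[beam,oval,iron,knob,axle] C=[reel,shaft,drum]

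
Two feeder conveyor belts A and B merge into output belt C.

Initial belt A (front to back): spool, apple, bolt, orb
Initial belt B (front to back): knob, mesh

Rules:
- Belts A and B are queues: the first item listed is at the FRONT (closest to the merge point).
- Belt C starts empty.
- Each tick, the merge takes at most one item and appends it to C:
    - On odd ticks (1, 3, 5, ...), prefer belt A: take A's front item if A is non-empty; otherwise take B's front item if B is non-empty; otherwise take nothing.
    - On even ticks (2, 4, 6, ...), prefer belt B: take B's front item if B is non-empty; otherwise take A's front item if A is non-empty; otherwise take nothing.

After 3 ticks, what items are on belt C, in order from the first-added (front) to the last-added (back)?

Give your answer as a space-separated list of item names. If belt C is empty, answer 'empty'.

Answer: spool knob apple

Derivation:
Tick 1: prefer A, take spool from A; A=[apple,bolt,orb] B=[knob,mesh] C=[spool]
Tick 2: prefer B, take knob from B; A=[apple,bolt,orb] B=[mesh] C=[spool,knob]
Tick 3: prefer A, take apple from A; A=[bolt,orb] B=[mesh] C=[spool,knob,apple]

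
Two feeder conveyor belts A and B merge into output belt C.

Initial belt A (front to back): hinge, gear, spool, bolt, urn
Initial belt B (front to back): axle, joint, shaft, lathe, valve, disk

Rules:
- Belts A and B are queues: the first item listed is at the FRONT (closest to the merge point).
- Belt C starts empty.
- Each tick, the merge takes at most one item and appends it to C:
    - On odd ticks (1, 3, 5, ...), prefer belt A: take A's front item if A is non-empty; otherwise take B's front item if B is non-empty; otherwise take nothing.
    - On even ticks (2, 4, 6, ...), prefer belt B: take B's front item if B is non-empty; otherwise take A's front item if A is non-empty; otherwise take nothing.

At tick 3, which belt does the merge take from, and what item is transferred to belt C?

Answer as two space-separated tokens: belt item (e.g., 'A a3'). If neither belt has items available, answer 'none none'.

Tick 1: prefer A, take hinge from A; A=[gear,spool,bolt,urn] B=[axle,joint,shaft,lathe,valve,disk] C=[hinge]
Tick 2: prefer B, take axle from B; A=[gear,spool,bolt,urn] B=[joint,shaft,lathe,valve,disk] C=[hinge,axle]
Tick 3: prefer A, take gear from A; A=[spool,bolt,urn] B=[joint,shaft,lathe,valve,disk] C=[hinge,axle,gear]

Answer: A gear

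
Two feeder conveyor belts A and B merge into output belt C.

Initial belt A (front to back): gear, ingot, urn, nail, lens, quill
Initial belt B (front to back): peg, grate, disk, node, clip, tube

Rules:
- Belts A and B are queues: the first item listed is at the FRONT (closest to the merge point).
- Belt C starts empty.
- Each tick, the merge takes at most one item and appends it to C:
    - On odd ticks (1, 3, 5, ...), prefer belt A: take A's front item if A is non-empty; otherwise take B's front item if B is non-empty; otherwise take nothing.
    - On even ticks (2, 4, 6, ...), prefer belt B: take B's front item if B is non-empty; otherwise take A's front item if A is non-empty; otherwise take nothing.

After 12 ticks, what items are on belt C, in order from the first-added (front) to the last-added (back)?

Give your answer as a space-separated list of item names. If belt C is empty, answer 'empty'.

Answer: gear peg ingot grate urn disk nail node lens clip quill tube

Derivation:
Tick 1: prefer A, take gear from A; A=[ingot,urn,nail,lens,quill] B=[peg,grate,disk,node,clip,tube] C=[gear]
Tick 2: prefer B, take peg from B; A=[ingot,urn,nail,lens,quill] B=[grate,disk,node,clip,tube] C=[gear,peg]
Tick 3: prefer A, take ingot from A; A=[urn,nail,lens,quill] B=[grate,disk,node,clip,tube] C=[gear,peg,ingot]
Tick 4: prefer B, take grate from B; A=[urn,nail,lens,quill] B=[disk,node,clip,tube] C=[gear,peg,ingot,grate]
Tick 5: prefer A, take urn from A; A=[nail,lens,quill] B=[disk,node,clip,tube] C=[gear,peg,ingot,grate,urn]
Tick 6: prefer B, take disk from B; A=[nail,lens,quill] B=[node,clip,tube] C=[gear,peg,ingot,grate,urn,disk]
Tick 7: prefer A, take nail from A; A=[lens,quill] B=[node,clip,tube] C=[gear,peg,ingot,grate,urn,disk,nail]
Tick 8: prefer B, take node from B; A=[lens,quill] B=[clip,tube] C=[gear,peg,ingot,grate,urn,disk,nail,node]
Tick 9: prefer A, take lens from A; A=[quill] B=[clip,tube] C=[gear,peg,ingot,grate,urn,disk,nail,node,lens]
Tick 10: prefer B, take clip from B; A=[quill] B=[tube] C=[gear,peg,ingot,grate,urn,disk,nail,node,lens,clip]
Tick 11: prefer A, take quill from A; A=[-] B=[tube] C=[gear,peg,ingot,grate,urn,disk,nail,node,lens,clip,quill]
Tick 12: prefer B, take tube from B; A=[-] B=[-] C=[gear,peg,ingot,grate,urn,disk,nail,node,lens,clip,quill,tube]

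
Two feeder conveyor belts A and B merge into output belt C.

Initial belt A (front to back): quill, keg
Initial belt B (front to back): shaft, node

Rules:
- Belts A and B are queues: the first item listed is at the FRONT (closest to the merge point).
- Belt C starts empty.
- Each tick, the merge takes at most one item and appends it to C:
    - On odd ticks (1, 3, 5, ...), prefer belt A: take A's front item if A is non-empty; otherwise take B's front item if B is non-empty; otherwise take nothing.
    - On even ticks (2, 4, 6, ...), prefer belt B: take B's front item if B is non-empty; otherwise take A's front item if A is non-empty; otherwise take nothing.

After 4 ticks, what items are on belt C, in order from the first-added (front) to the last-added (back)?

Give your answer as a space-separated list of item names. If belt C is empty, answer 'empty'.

Tick 1: prefer A, take quill from A; A=[keg] B=[shaft,node] C=[quill]
Tick 2: prefer B, take shaft from B; A=[keg] B=[node] C=[quill,shaft]
Tick 3: prefer A, take keg from A; A=[-] B=[node] C=[quill,shaft,keg]
Tick 4: prefer B, take node from B; A=[-] B=[-] C=[quill,shaft,keg,node]

Answer: quill shaft keg node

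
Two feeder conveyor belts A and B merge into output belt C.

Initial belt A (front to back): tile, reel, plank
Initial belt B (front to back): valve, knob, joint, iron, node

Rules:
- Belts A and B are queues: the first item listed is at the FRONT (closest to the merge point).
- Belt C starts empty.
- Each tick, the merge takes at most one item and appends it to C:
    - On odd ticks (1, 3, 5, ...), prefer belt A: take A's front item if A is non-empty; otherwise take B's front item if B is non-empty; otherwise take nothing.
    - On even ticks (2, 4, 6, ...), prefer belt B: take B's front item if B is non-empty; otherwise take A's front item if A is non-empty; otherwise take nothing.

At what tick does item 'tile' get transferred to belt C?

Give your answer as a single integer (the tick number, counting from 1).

Tick 1: prefer A, take tile from A; A=[reel,plank] B=[valve,knob,joint,iron,node] C=[tile]

Answer: 1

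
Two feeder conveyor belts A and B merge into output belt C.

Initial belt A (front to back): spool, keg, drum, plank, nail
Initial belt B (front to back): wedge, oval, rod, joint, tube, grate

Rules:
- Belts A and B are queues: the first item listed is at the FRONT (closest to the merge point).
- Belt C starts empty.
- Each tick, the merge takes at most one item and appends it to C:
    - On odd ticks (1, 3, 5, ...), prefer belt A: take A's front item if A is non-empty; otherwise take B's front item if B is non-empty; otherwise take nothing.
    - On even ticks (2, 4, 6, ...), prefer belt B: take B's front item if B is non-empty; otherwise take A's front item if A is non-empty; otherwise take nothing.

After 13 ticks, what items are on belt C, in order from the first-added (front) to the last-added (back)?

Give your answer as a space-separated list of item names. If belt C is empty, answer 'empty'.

Tick 1: prefer A, take spool from A; A=[keg,drum,plank,nail] B=[wedge,oval,rod,joint,tube,grate] C=[spool]
Tick 2: prefer B, take wedge from B; A=[keg,drum,plank,nail] B=[oval,rod,joint,tube,grate] C=[spool,wedge]
Tick 3: prefer A, take keg from A; A=[drum,plank,nail] B=[oval,rod,joint,tube,grate] C=[spool,wedge,keg]
Tick 4: prefer B, take oval from B; A=[drum,plank,nail] B=[rod,joint,tube,grate] C=[spool,wedge,keg,oval]
Tick 5: prefer A, take drum from A; A=[plank,nail] B=[rod,joint,tube,grate] C=[spool,wedge,keg,oval,drum]
Tick 6: prefer B, take rod from B; A=[plank,nail] B=[joint,tube,grate] C=[spool,wedge,keg,oval,drum,rod]
Tick 7: prefer A, take plank from A; A=[nail] B=[joint,tube,grate] C=[spool,wedge,keg,oval,drum,rod,plank]
Tick 8: prefer B, take joint from B; A=[nail] B=[tube,grate] C=[spool,wedge,keg,oval,drum,rod,plank,joint]
Tick 9: prefer A, take nail from A; A=[-] B=[tube,grate] C=[spool,wedge,keg,oval,drum,rod,plank,joint,nail]
Tick 10: prefer B, take tube from B; A=[-] B=[grate] C=[spool,wedge,keg,oval,drum,rod,plank,joint,nail,tube]
Tick 11: prefer A, take grate from B; A=[-] B=[-] C=[spool,wedge,keg,oval,drum,rod,plank,joint,nail,tube,grate]
Tick 12: prefer B, both empty, nothing taken; A=[-] B=[-] C=[spool,wedge,keg,oval,drum,rod,plank,joint,nail,tube,grate]
Tick 13: prefer A, both empty, nothing taken; A=[-] B=[-] C=[spool,wedge,keg,oval,drum,rod,plank,joint,nail,tube,grate]

Answer: spool wedge keg oval drum rod plank joint nail tube grate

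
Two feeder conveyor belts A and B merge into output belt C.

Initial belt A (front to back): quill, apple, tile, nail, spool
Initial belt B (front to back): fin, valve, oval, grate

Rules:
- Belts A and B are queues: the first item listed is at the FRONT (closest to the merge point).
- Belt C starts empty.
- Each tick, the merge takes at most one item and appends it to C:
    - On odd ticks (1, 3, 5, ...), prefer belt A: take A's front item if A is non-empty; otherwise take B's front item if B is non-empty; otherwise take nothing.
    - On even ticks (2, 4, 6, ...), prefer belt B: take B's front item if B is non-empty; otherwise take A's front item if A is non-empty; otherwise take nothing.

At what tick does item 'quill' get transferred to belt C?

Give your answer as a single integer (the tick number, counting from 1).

Tick 1: prefer A, take quill from A; A=[apple,tile,nail,spool] B=[fin,valve,oval,grate] C=[quill]

Answer: 1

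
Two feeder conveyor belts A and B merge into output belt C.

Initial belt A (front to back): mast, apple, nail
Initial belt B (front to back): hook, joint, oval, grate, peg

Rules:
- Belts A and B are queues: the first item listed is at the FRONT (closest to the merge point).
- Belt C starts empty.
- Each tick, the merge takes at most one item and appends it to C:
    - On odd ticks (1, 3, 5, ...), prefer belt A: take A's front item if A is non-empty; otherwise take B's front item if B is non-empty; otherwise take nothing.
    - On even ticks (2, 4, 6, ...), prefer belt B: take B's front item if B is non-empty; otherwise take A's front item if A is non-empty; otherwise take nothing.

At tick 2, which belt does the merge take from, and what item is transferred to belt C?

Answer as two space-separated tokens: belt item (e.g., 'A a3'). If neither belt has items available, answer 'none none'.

Tick 1: prefer A, take mast from A; A=[apple,nail] B=[hook,joint,oval,grate,peg] C=[mast]
Tick 2: prefer B, take hook from B; A=[apple,nail] B=[joint,oval,grate,peg] C=[mast,hook]

Answer: B hook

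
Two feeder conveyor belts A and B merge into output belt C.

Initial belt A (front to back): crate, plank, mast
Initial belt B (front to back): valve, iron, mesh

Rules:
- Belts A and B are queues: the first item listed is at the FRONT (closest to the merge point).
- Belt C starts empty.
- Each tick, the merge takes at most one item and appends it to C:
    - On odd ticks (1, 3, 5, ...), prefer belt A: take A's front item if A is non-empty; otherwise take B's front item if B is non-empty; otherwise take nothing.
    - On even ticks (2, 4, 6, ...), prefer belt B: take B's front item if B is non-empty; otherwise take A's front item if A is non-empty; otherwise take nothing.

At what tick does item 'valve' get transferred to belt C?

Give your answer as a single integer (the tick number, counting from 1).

Tick 1: prefer A, take crate from A; A=[plank,mast] B=[valve,iron,mesh] C=[crate]
Tick 2: prefer B, take valve from B; A=[plank,mast] B=[iron,mesh] C=[crate,valve]

Answer: 2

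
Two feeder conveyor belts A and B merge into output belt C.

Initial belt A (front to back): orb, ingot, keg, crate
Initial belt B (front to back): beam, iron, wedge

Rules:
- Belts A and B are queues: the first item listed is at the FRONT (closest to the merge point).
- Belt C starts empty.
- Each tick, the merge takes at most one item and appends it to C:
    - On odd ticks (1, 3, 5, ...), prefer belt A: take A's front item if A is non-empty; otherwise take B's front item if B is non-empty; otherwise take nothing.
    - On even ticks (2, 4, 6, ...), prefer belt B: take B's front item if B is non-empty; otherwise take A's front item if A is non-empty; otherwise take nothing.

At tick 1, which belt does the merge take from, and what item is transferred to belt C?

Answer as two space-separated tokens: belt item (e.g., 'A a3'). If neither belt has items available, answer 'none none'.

Tick 1: prefer A, take orb from A; A=[ingot,keg,crate] B=[beam,iron,wedge] C=[orb]

Answer: A orb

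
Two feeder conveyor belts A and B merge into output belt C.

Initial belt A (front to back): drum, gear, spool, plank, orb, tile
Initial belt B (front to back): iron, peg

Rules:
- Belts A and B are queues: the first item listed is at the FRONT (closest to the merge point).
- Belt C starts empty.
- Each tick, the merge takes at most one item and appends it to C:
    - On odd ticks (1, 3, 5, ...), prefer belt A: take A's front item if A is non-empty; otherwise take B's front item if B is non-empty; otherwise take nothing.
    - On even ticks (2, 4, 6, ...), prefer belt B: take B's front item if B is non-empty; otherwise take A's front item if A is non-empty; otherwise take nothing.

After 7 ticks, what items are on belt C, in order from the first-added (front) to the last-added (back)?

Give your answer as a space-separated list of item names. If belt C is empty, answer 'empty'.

Tick 1: prefer A, take drum from A; A=[gear,spool,plank,orb,tile] B=[iron,peg] C=[drum]
Tick 2: prefer B, take iron from B; A=[gear,spool,plank,orb,tile] B=[peg] C=[drum,iron]
Tick 3: prefer A, take gear from A; A=[spool,plank,orb,tile] B=[peg] C=[drum,iron,gear]
Tick 4: prefer B, take peg from B; A=[spool,plank,orb,tile] B=[-] C=[drum,iron,gear,peg]
Tick 5: prefer A, take spool from A; A=[plank,orb,tile] B=[-] C=[drum,iron,gear,peg,spool]
Tick 6: prefer B, take plank from A; A=[orb,tile] B=[-] C=[drum,iron,gear,peg,spool,plank]
Tick 7: prefer A, take orb from A; A=[tile] B=[-] C=[drum,iron,gear,peg,spool,plank,orb]

Answer: drum iron gear peg spool plank orb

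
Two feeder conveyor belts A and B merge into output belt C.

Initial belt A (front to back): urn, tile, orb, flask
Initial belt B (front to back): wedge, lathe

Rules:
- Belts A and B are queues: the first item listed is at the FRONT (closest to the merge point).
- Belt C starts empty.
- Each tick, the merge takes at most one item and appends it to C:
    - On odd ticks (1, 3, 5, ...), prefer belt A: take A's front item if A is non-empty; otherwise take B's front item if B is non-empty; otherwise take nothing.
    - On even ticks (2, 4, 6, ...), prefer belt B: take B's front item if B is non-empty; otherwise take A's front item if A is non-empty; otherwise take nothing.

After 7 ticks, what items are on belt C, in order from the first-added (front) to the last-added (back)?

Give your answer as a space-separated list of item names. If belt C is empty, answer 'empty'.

Answer: urn wedge tile lathe orb flask

Derivation:
Tick 1: prefer A, take urn from A; A=[tile,orb,flask] B=[wedge,lathe] C=[urn]
Tick 2: prefer B, take wedge from B; A=[tile,orb,flask] B=[lathe] C=[urn,wedge]
Tick 3: prefer A, take tile from A; A=[orb,flask] B=[lathe] C=[urn,wedge,tile]
Tick 4: prefer B, take lathe from B; A=[orb,flask] B=[-] C=[urn,wedge,tile,lathe]
Tick 5: prefer A, take orb from A; A=[flask] B=[-] C=[urn,wedge,tile,lathe,orb]
Tick 6: prefer B, take flask from A; A=[-] B=[-] C=[urn,wedge,tile,lathe,orb,flask]
Tick 7: prefer A, both empty, nothing taken; A=[-] B=[-] C=[urn,wedge,tile,lathe,orb,flask]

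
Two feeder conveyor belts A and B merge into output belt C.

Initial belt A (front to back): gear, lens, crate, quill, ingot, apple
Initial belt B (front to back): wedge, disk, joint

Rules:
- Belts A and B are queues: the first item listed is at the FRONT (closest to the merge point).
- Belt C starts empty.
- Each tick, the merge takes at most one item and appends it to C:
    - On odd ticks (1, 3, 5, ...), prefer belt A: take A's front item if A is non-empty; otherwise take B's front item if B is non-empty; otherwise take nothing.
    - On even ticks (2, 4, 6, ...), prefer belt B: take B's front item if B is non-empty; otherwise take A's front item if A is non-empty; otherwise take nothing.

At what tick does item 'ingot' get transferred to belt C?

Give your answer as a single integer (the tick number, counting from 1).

Answer: 8

Derivation:
Tick 1: prefer A, take gear from A; A=[lens,crate,quill,ingot,apple] B=[wedge,disk,joint] C=[gear]
Tick 2: prefer B, take wedge from B; A=[lens,crate,quill,ingot,apple] B=[disk,joint] C=[gear,wedge]
Tick 3: prefer A, take lens from A; A=[crate,quill,ingot,apple] B=[disk,joint] C=[gear,wedge,lens]
Tick 4: prefer B, take disk from B; A=[crate,quill,ingot,apple] B=[joint] C=[gear,wedge,lens,disk]
Tick 5: prefer A, take crate from A; A=[quill,ingot,apple] B=[joint] C=[gear,wedge,lens,disk,crate]
Tick 6: prefer B, take joint from B; A=[quill,ingot,apple] B=[-] C=[gear,wedge,lens,disk,crate,joint]
Tick 7: prefer A, take quill from A; A=[ingot,apple] B=[-] C=[gear,wedge,lens,disk,crate,joint,quill]
Tick 8: prefer B, take ingot from A; A=[apple] B=[-] C=[gear,wedge,lens,disk,crate,joint,quill,ingot]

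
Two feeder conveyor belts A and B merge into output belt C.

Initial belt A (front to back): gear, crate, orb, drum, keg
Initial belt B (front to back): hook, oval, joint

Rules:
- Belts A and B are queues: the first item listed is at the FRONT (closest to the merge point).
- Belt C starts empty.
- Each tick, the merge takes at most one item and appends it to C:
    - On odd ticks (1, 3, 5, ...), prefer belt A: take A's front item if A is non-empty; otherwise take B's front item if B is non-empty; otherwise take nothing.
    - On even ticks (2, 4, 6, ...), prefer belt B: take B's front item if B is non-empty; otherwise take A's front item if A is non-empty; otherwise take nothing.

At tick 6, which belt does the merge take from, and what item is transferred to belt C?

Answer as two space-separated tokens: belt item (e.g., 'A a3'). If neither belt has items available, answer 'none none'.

Answer: B joint

Derivation:
Tick 1: prefer A, take gear from A; A=[crate,orb,drum,keg] B=[hook,oval,joint] C=[gear]
Tick 2: prefer B, take hook from B; A=[crate,orb,drum,keg] B=[oval,joint] C=[gear,hook]
Tick 3: prefer A, take crate from A; A=[orb,drum,keg] B=[oval,joint] C=[gear,hook,crate]
Tick 4: prefer B, take oval from B; A=[orb,drum,keg] B=[joint] C=[gear,hook,crate,oval]
Tick 5: prefer A, take orb from A; A=[drum,keg] B=[joint] C=[gear,hook,crate,oval,orb]
Tick 6: prefer B, take joint from B; A=[drum,keg] B=[-] C=[gear,hook,crate,oval,orb,joint]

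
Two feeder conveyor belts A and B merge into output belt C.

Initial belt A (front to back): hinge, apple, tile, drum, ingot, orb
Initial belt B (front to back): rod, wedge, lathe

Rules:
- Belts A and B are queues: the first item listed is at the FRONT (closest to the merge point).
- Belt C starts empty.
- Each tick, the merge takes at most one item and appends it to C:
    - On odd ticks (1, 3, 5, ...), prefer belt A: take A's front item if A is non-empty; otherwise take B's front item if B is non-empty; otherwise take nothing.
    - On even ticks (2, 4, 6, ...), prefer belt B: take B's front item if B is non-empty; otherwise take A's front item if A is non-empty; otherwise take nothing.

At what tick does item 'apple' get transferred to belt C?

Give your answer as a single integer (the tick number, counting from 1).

Answer: 3

Derivation:
Tick 1: prefer A, take hinge from A; A=[apple,tile,drum,ingot,orb] B=[rod,wedge,lathe] C=[hinge]
Tick 2: prefer B, take rod from B; A=[apple,tile,drum,ingot,orb] B=[wedge,lathe] C=[hinge,rod]
Tick 3: prefer A, take apple from A; A=[tile,drum,ingot,orb] B=[wedge,lathe] C=[hinge,rod,apple]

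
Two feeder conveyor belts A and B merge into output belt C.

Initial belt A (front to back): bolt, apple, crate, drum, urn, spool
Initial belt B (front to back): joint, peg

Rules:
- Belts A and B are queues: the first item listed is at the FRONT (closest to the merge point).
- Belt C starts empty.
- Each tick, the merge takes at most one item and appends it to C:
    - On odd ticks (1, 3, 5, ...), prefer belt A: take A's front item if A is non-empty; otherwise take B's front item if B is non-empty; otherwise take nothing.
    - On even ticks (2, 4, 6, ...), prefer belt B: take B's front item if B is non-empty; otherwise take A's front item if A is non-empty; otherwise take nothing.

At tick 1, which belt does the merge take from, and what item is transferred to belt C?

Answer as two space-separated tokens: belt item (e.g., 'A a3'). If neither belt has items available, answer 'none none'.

Answer: A bolt

Derivation:
Tick 1: prefer A, take bolt from A; A=[apple,crate,drum,urn,spool] B=[joint,peg] C=[bolt]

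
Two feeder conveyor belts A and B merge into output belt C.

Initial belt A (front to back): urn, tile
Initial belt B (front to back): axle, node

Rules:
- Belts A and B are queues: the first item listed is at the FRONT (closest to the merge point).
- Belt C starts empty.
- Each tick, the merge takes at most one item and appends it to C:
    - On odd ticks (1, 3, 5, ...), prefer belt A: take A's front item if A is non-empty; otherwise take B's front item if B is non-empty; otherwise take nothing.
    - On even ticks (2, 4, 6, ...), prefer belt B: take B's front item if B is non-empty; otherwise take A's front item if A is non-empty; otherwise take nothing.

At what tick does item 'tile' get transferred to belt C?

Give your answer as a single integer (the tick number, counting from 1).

Tick 1: prefer A, take urn from A; A=[tile] B=[axle,node] C=[urn]
Tick 2: prefer B, take axle from B; A=[tile] B=[node] C=[urn,axle]
Tick 3: prefer A, take tile from A; A=[-] B=[node] C=[urn,axle,tile]

Answer: 3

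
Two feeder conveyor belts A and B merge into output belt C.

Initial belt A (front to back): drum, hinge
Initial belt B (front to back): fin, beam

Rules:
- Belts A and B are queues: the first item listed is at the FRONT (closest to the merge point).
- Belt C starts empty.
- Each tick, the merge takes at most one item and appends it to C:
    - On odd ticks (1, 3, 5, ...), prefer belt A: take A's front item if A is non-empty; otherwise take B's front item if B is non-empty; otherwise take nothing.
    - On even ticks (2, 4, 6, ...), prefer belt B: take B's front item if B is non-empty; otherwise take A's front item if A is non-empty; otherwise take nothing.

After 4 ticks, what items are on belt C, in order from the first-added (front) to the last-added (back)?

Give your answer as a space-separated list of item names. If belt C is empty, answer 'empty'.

Tick 1: prefer A, take drum from A; A=[hinge] B=[fin,beam] C=[drum]
Tick 2: prefer B, take fin from B; A=[hinge] B=[beam] C=[drum,fin]
Tick 3: prefer A, take hinge from A; A=[-] B=[beam] C=[drum,fin,hinge]
Tick 4: prefer B, take beam from B; A=[-] B=[-] C=[drum,fin,hinge,beam]

Answer: drum fin hinge beam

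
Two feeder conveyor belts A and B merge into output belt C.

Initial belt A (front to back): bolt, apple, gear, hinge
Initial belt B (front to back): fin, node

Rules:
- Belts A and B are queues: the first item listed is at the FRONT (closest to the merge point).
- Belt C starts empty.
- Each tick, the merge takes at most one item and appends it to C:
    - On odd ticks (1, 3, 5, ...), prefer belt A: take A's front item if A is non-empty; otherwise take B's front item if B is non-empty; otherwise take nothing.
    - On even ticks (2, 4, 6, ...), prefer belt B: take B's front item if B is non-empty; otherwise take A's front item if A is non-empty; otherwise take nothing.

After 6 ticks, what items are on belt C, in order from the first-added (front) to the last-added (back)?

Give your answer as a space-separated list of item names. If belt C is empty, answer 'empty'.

Answer: bolt fin apple node gear hinge

Derivation:
Tick 1: prefer A, take bolt from A; A=[apple,gear,hinge] B=[fin,node] C=[bolt]
Tick 2: prefer B, take fin from B; A=[apple,gear,hinge] B=[node] C=[bolt,fin]
Tick 3: prefer A, take apple from A; A=[gear,hinge] B=[node] C=[bolt,fin,apple]
Tick 4: prefer B, take node from B; A=[gear,hinge] B=[-] C=[bolt,fin,apple,node]
Tick 5: prefer A, take gear from A; A=[hinge] B=[-] C=[bolt,fin,apple,node,gear]
Tick 6: prefer B, take hinge from A; A=[-] B=[-] C=[bolt,fin,apple,node,gear,hinge]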